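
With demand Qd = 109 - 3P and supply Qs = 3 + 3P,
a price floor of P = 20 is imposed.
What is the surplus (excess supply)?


At P = 20:
Qd = 109 - 3*20 = 49
Qs = 3 + 3*20 = 63
Surplus = Qs - Qd = 63 - 49 = 14

14


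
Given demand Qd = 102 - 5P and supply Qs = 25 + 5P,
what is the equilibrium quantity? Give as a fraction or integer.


First find equilibrium price:
102 - 5P = 25 + 5P
P* = 77/10 = 77/10
Then substitute into demand:
Q* = 102 - 5 * 77/10 = 127/2

127/2


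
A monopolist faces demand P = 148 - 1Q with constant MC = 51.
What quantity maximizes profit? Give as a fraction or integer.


TR = P*Q = (148 - 1Q)Q = 148Q - 1Q^2
MR = dTR/dQ = 148 - 2Q
Set MR = MC:
148 - 2Q = 51
97 = 2Q
Q* = 97/2 = 97/2

97/2


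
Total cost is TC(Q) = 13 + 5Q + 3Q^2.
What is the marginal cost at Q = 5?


MC = dTC/dQ = 5 + 2*3*Q
At Q = 5:
MC = 5 + 6*5
MC = 5 + 30 = 35

35


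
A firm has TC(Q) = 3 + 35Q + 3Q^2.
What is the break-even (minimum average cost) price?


AC(Q) = 3/Q + 35 + 3Q
To minimize: dAC/dQ = -3/Q^2 + 3 = 0
Q^2 = 3/3 = 1
Q* = 1
Min AC = 3/1 + 35 + 3*1
Min AC = 3 + 35 + 3 = 41

41


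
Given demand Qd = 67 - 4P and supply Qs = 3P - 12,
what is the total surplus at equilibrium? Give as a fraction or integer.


Find equilibrium: 67 - 4P = 3P - 12
67 + 12 = 7P
P* = 79/7 = 79/7
Q* = 3*79/7 - 12 = 153/7
Inverse demand: P = 67/4 - Q/4, so P_max = 67/4
Inverse supply: P = 4 + Q/3, so P_min = 4
CS = (1/2) * 153/7 * (67/4 - 79/7) = 23409/392
PS = (1/2) * 153/7 * (79/7 - 4) = 7803/98
TS = CS + PS = 23409/392 + 7803/98 = 7803/56

7803/56


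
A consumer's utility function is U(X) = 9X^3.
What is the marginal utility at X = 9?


MU = dU/dX = 9*3*X^(3-1)
MU = 27*X^2
At X = 9:
MU = 27 * 9^2
MU = 27 * 81 = 2187

2187


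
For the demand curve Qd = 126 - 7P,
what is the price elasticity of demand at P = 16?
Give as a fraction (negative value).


dQ/dP = -7
At P = 16: Q = 126 - 7*16 = 14
E = (dQ/dP)(P/Q) = (-7)(16/14) = -8

-8


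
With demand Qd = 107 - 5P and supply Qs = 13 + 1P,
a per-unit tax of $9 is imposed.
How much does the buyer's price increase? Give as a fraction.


With a per-unit tax, the buyer's price increase depends on relative slopes.
Supply slope: d = 1, Demand slope: b = 5
Buyer's price increase = d * tax / (b + d)
= 1 * 9 / (5 + 1)
= 9 / 6 = 3/2

3/2


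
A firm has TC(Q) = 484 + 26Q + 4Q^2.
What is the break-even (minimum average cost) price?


AC(Q) = 484/Q + 26 + 4Q
To minimize: dAC/dQ = -484/Q^2 + 4 = 0
Q^2 = 484/4 = 121
Q* = 11
Min AC = 484/11 + 26 + 4*11
Min AC = 44 + 26 + 44 = 114

114


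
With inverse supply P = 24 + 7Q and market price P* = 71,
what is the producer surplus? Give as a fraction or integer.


Minimum supply price (at Q=0): P_min = 24
Quantity supplied at P* = 71:
Q* = (71 - 24)/7 = 47/7
PS = (1/2) * Q* * (P* - P_min)
PS = (1/2) * 47/7 * (71 - 24)
PS = (1/2) * 47/7 * 47 = 2209/14

2209/14


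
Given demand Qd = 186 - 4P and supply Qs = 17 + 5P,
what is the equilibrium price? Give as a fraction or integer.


At equilibrium, Qd = Qs.
186 - 4P = 17 + 5P
186 - 17 = 4P + 5P
169 = 9P
P* = 169/9 = 169/9

169/9


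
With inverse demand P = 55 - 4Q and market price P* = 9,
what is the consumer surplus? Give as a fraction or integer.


Maximum willingness to pay (at Q=0): P_max = 55
Quantity demanded at P* = 9:
Q* = (55 - 9)/4 = 23/2
CS = (1/2) * Q* * (P_max - P*)
CS = (1/2) * 23/2 * (55 - 9)
CS = (1/2) * 23/2 * 46 = 529/2

529/2


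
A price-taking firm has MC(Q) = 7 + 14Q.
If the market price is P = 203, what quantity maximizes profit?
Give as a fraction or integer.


In perfect competition, profit is maximized where P = MC.
203 = 7 + 14Q
196 = 14Q
Q* = 196/14 = 14

14


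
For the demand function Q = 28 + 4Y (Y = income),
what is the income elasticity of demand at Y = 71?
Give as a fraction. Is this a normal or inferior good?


dQ/dY = 4
At Y = 71: Q = 28 + 4*71 = 312
Ey = (dQ/dY)(Y/Q) = 4 * 71 / 312 = 71/78
Since Ey > 0, this is a normal good.

71/78 (normal good)


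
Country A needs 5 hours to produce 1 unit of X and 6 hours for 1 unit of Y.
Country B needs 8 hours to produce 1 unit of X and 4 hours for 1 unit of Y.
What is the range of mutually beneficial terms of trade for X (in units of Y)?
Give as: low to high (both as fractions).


Opportunity cost of X for Country A = hours_X / hours_Y = 5/6 = 5/6 units of Y
Opportunity cost of X for Country B = hours_X / hours_Y = 8/4 = 2 units of Y
Terms of trade must be between the two opportunity costs.
Range: 5/6 to 2

5/6 to 2


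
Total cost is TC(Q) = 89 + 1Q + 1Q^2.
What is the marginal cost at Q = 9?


MC = dTC/dQ = 1 + 2*1*Q
At Q = 9:
MC = 1 + 2*9
MC = 1 + 18 = 19

19


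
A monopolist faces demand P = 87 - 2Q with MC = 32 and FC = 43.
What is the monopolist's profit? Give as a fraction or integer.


MR = MC: 87 - 4Q = 32
Q* = 55/4
P* = 87 - 2*55/4 = 119/2
Profit = (P* - MC)*Q* - FC
= (119/2 - 32)*55/4 - 43
= 55/2*55/4 - 43
= 3025/8 - 43 = 2681/8

2681/8


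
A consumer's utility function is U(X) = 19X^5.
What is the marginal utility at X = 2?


MU = dU/dX = 19*5*X^(5-1)
MU = 95*X^4
At X = 2:
MU = 95 * 2^4
MU = 95 * 16 = 1520

1520


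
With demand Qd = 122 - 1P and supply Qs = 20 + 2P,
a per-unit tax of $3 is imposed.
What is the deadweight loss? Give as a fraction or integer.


Pre-tax equilibrium quantity: Q* = 88
Post-tax equilibrium quantity: Q_tax = 86
Reduction in quantity: Q* - Q_tax = 2
DWL = (1/2) * tax * (Q* - Q_tax)
DWL = (1/2) * 3 * 2 = 3

3


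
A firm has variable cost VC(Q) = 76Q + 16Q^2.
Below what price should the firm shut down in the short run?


AVC(Q) = VC(Q)/Q = 76 + 16Q
AVC is increasing in Q, so minimum AVC is at Q -> 0+.
Min AVC = 76
The firm should shut down if P < 76.

76


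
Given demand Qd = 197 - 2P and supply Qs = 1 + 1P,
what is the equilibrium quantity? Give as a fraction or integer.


First find equilibrium price:
197 - 2P = 1 + 1P
P* = 196/3 = 196/3
Then substitute into demand:
Q* = 197 - 2 * 196/3 = 199/3

199/3


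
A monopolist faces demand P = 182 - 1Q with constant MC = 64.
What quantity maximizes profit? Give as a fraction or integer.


TR = P*Q = (182 - 1Q)Q = 182Q - 1Q^2
MR = dTR/dQ = 182 - 2Q
Set MR = MC:
182 - 2Q = 64
118 = 2Q
Q* = 118/2 = 59

59


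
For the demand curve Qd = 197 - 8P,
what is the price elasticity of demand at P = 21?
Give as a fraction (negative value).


dQ/dP = -8
At P = 21: Q = 197 - 8*21 = 29
E = (dQ/dP)(P/Q) = (-8)(21/29) = -168/29

-168/29


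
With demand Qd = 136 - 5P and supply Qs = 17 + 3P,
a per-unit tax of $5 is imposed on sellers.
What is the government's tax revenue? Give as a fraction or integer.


With tax on sellers, new supply: Qs' = 17 + 3(P - 5)
= 2 + 3P
New equilibrium quantity:
Q_new = 209/4
Tax revenue = tax * Q_new = 5 * 209/4 = 1045/4

1045/4


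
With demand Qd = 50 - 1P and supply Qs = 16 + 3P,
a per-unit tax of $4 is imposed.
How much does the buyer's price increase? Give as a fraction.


With a per-unit tax, the buyer's price increase depends on relative slopes.
Supply slope: d = 3, Demand slope: b = 1
Buyer's price increase = d * tax / (b + d)
= 3 * 4 / (1 + 3)
= 12 / 4 = 3

3


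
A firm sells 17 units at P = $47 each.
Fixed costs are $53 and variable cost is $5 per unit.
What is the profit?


Total Revenue = P * Q = 47 * 17 = $799
Total Cost = FC + VC*Q = 53 + 5*17 = $138
Profit = TR - TC = 799 - 138 = $661

$661


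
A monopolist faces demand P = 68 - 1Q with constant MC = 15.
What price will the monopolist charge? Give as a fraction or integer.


MR = 68 - 2Q
Set MR = MC: 68 - 2Q = 15
Q* = 53/2
Substitute into demand:
P* = 68 - 1*53/2 = 83/2

83/2


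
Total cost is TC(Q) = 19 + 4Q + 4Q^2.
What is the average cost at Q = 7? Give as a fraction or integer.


TC(7) = 19 + 4*7 + 4*7^2
TC(7) = 19 + 28 + 196 = 243
AC = TC/Q = 243/7 = 243/7

243/7


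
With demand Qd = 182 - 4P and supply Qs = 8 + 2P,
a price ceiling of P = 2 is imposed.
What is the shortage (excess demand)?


At P = 2:
Qd = 182 - 4*2 = 174
Qs = 8 + 2*2 = 12
Shortage = Qd - Qs = 174 - 12 = 162

162


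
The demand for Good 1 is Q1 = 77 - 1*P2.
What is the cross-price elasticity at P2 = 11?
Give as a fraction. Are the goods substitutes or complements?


dQ1/dP2 = -1
At P2 = 11: Q1 = 77 - 1*11 = 66
Exy = (dQ1/dP2)(P2/Q1) = -1 * 11 / 66 = -1/6
Since Exy < 0, the goods are complements.

-1/6 (complements)


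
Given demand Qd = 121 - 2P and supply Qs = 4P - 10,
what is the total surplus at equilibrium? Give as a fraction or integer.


Find equilibrium: 121 - 2P = 4P - 10
121 + 10 = 6P
P* = 131/6 = 131/6
Q* = 4*131/6 - 10 = 232/3
Inverse demand: P = 121/2 - Q/2, so P_max = 121/2
Inverse supply: P = 5/2 + Q/4, so P_min = 5/2
CS = (1/2) * 232/3 * (121/2 - 131/6) = 13456/9
PS = (1/2) * 232/3 * (131/6 - 5/2) = 6728/9
TS = CS + PS = 13456/9 + 6728/9 = 6728/3

6728/3


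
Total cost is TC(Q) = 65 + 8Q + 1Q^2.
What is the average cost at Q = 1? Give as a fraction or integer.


TC(1) = 65 + 8*1 + 1*1^2
TC(1) = 65 + 8 + 1 = 74
AC = TC/Q = 74/1 = 74

74


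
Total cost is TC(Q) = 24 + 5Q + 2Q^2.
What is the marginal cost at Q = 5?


MC = dTC/dQ = 5 + 2*2*Q
At Q = 5:
MC = 5 + 4*5
MC = 5 + 20 = 25

25


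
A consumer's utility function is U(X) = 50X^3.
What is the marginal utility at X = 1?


MU = dU/dX = 50*3*X^(3-1)
MU = 150*X^2
At X = 1:
MU = 150 * 1^2
MU = 150 * 1 = 150

150


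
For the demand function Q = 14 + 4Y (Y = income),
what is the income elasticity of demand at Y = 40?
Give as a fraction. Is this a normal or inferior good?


dQ/dY = 4
At Y = 40: Q = 14 + 4*40 = 174
Ey = (dQ/dY)(Y/Q) = 4 * 40 / 174 = 80/87
Since Ey > 0, this is a normal good.

80/87 (normal good)


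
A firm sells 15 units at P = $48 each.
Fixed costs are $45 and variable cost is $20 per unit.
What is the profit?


Total Revenue = P * Q = 48 * 15 = $720
Total Cost = FC + VC*Q = 45 + 20*15 = $345
Profit = TR - TC = 720 - 345 = $375

$375


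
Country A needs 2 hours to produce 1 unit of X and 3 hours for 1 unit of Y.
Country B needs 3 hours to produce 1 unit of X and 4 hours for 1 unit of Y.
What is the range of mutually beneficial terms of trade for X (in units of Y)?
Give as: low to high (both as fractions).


Opportunity cost of X for Country A = hours_X / hours_Y = 2/3 = 2/3 units of Y
Opportunity cost of X for Country B = hours_X / hours_Y = 3/4 = 3/4 units of Y
Terms of trade must be between the two opportunity costs.
Range: 2/3 to 3/4

2/3 to 3/4


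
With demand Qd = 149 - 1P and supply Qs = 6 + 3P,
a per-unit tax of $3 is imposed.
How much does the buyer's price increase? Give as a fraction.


With a per-unit tax, the buyer's price increase depends on relative slopes.
Supply slope: d = 3, Demand slope: b = 1
Buyer's price increase = d * tax / (b + d)
= 3 * 3 / (1 + 3)
= 9 / 4 = 9/4

9/4


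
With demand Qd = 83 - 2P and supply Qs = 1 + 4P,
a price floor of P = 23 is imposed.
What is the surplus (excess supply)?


At P = 23:
Qd = 83 - 2*23 = 37
Qs = 1 + 4*23 = 93
Surplus = Qs - Qd = 93 - 37 = 56

56


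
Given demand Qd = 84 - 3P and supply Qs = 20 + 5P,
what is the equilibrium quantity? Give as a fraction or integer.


First find equilibrium price:
84 - 3P = 20 + 5P
P* = 64/8 = 8
Then substitute into demand:
Q* = 84 - 3 * 8 = 60

60


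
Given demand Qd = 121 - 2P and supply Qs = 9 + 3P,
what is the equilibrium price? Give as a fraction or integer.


At equilibrium, Qd = Qs.
121 - 2P = 9 + 3P
121 - 9 = 2P + 3P
112 = 5P
P* = 112/5 = 112/5

112/5


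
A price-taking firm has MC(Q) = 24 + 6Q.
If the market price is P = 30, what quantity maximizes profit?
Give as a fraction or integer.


In perfect competition, profit is maximized where P = MC.
30 = 24 + 6Q
6 = 6Q
Q* = 6/6 = 1

1


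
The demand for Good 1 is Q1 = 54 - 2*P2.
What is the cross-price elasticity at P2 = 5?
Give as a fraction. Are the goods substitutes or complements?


dQ1/dP2 = -2
At P2 = 5: Q1 = 54 - 2*5 = 44
Exy = (dQ1/dP2)(P2/Q1) = -2 * 5 / 44 = -5/22
Since Exy < 0, the goods are complements.

-5/22 (complements)


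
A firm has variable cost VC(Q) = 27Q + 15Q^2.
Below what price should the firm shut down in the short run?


AVC(Q) = VC(Q)/Q = 27 + 15Q
AVC is increasing in Q, so minimum AVC is at Q -> 0+.
Min AVC = 27
The firm should shut down if P < 27.

27


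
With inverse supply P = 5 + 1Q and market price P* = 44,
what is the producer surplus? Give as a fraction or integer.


Minimum supply price (at Q=0): P_min = 5
Quantity supplied at P* = 44:
Q* = (44 - 5)/1 = 39
PS = (1/2) * Q* * (P* - P_min)
PS = (1/2) * 39 * (44 - 5)
PS = (1/2) * 39 * 39 = 1521/2

1521/2


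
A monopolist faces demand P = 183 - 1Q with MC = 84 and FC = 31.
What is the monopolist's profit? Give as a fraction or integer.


MR = MC: 183 - 2Q = 84
Q* = 99/2
P* = 183 - 1*99/2 = 267/2
Profit = (P* - MC)*Q* - FC
= (267/2 - 84)*99/2 - 31
= 99/2*99/2 - 31
= 9801/4 - 31 = 9677/4

9677/4


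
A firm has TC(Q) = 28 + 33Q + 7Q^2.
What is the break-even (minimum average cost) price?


AC(Q) = 28/Q + 33 + 7Q
To minimize: dAC/dQ = -28/Q^2 + 7 = 0
Q^2 = 28/7 = 4
Q* = 2
Min AC = 28/2 + 33 + 7*2
Min AC = 14 + 33 + 14 = 61

61


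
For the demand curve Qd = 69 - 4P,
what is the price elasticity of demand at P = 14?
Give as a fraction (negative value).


dQ/dP = -4
At P = 14: Q = 69 - 4*14 = 13
E = (dQ/dP)(P/Q) = (-4)(14/13) = -56/13

-56/13


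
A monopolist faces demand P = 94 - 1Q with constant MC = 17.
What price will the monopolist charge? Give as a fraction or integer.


MR = 94 - 2Q
Set MR = MC: 94 - 2Q = 17
Q* = 77/2
Substitute into demand:
P* = 94 - 1*77/2 = 111/2

111/2


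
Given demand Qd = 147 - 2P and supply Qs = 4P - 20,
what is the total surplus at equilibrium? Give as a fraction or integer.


Find equilibrium: 147 - 2P = 4P - 20
147 + 20 = 6P
P* = 167/6 = 167/6
Q* = 4*167/6 - 20 = 274/3
Inverse demand: P = 147/2 - Q/2, so P_max = 147/2
Inverse supply: P = 5 + Q/4, so P_min = 5
CS = (1/2) * 274/3 * (147/2 - 167/6) = 18769/9
PS = (1/2) * 274/3 * (167/6 - 5) = 18769/18
TS = CS + PS = 18769/9 + 18769/18 = 18769/6

18769/6


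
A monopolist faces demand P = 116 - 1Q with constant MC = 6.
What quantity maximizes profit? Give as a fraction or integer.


TR = P*Q = (116 - 1Q)Q = 116Q - 1Q^2
MR = dTR/dQ = 116 - 2Q
Set MR = MC:
116 - 2Q = 6
110 = 2Q
Q* = 110/2 = 55

55


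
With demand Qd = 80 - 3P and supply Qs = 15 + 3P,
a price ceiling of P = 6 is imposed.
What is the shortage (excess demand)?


At P = 6:
Qd = 80 - 3*6 = 62
Qs = 15 + 3*6 = 33
Shortage = Qd - Qs = 62 - 33 = 29

29


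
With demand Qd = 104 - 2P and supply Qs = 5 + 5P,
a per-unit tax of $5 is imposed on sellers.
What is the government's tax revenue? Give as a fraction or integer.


With tax on sellers, new supply: Qs' = 5 + 5(P - 5)
= 5P - 20
New equilibrium quantity:
Q_new = 480/7
Tax revenue = tax * Q_new = 5 * 480/7 = 2400/7

2400/7


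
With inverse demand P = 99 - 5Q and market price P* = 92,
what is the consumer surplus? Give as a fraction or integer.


Maximum willingness to pay (at Q=0): P_max = 99
Quantity demanded at P* = 92:
Q* = (99 - 92)/5 = 7/5
CS = (1/2) * Q* * (P_max - P*)
CS = (1/2) * 7/5 * (99 - 92)
CS = (1/2) * 7/5 * 7 = 49/10

49/10


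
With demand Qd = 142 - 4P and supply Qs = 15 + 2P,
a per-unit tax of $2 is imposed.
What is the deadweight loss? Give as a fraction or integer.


Pre-tax equilibrium quantity: Q* = 172/3
Post-tax equilibrium quantity: Q_tax = 164/3
Reduction in quantity: Q* - Q_tax = 8/3
DWL = (1/2) * tax * (Q* - Q_tax)
DWL = (1/2) * 2 * 8/3 = 8/3

8/3


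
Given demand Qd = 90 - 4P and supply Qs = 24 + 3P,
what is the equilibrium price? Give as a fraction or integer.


At equilibrium, Qd = Qs.
90 - 4P = 24 + 3P
90 - 24 = 4P + 3P
66 = 7P
P* = 66/7 = 66/7

66/7


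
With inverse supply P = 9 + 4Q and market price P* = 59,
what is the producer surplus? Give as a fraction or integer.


Minimum supply price (at Q=0): P_min = 9
Quantity supplied at P* = 59:
Q* = (59 - 9)/4 = 25/2
PS = (1/2) * Q* * (P* - P_min)
PS = (1/2) * 25/2 * (59 - 9)
PS = (1/2) * 25/2 * 50 = 625/2

625/2


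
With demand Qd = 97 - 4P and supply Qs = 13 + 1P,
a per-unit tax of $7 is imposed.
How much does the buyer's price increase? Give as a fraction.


With a per-unit tax, the buyer's price increase depends on relative slopes.
Supply slope: d = 1, Demand slope: b = 4
Buyer's price increase = d * tax / (b + d)
= 1 * 7 / (4 + 1)
= 7 / 5 = 7/5

7/5


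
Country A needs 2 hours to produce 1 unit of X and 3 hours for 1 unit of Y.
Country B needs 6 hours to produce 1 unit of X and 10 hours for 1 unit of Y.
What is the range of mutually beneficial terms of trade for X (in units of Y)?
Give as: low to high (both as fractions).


Opportunity cost of X for Country A = hours_X / hours_Y = 2/3 = 2/3 units of Y
Opportunity cost of X for Country B = hours_X / hours_Y = 6/10 = 3/5 units of Y
Terms of trade must be between the two opportunity costs.
Range: 3/5 to 2/3

3/5 to 2/3


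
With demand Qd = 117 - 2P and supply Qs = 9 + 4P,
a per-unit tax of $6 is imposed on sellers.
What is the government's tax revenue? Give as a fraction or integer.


With tax on sellers, new supply: Qs' = 9 + 4(P - 6)
= 4P - 15
New equilibrium quantity:
Q_new = 73
Tax revenue = tax * Q_new = 6 * 73 = 438

438


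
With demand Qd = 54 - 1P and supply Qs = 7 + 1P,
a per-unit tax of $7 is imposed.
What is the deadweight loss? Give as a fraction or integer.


Pre-tax equilibrium quantity: Q* = 61/2
Post-tax equilibrium quantity: Q_tax = 27
Reduction in quantity: Q* - Q_tax = 7/2
DWL = (1/2) * tax * (Q* - Q_tax)
DWL = (1/2) * 7 * 7/2 = 49/4

49/4


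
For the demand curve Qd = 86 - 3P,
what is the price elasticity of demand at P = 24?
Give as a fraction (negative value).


dQ/dP = -3
At P = 24: Q = 86 - 3*24 = 14
E = (dQ/dP)(P/Q) = (-3)(24/14) = -36/7

-36/7


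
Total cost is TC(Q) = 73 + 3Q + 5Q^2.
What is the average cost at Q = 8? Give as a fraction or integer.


TC(8) = 73 + 3*8 + 5*8^2
TC(8) = 73 + 24 + 320 = 417
AC = TC/Q = 417/8 = 417/8

417/8


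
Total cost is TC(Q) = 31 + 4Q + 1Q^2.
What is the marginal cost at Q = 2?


MC = dTC/dQ = 4 + 2*1*Q
At Q = 2:
MC = 4 + 2*2
MC = 4 + 4 = 8

8


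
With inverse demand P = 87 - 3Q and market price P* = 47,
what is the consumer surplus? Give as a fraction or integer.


Maximum willingness to pay (at Q=0): P_max = 87
Quantity demanded at P* = 47:
Q* = (87 - 47)/3 = 40/3
CS = (1/2) * Q* * (P_max - P*)
CS = (1/2) * 40/3 * (87 - 47)
CS = (1/2) * 40/3 * 40 = 800/3

800/3


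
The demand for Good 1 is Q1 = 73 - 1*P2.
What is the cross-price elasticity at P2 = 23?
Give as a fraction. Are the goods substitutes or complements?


dQ1/dP2 = -1
At P2 = 23: Q1 = 73 - 1*23 = 50
Exy = (dQ1/dP2)(P2/Q1) = -1 * 23 / 50 = -23/50
Since Exy < 0, the goods are complements.

-23/50 (complements)


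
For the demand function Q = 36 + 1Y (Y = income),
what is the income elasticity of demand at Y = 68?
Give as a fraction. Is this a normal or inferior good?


dQ/dY = 1
At Y = 68: Q = 36 + 1*68 = 104
Ey = (dQ/dY)(Y/Q) = 1 * 68 / 104 = 17/26
Since Ey > 0, this is a normal good.

17/26 (normal good)


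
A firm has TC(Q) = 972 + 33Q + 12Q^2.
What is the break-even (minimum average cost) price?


AC(Q) = 972/Q + 33 + 12Q
To minimize: dAC/dQ = -972/Q^2 + 12 = 0
Q^2 = 972/12 = 81
Q* = 9
Min AC = 972/9 + 33 + 12*9
Min AC = 108 + 33 + 108 = 249

249


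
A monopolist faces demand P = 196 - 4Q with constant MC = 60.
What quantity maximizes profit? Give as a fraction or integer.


TR = P*Q = (196 - 4Q)Q = 196Q - 4Q^2
MR = dTR/dQ = 196 - 8Q
Set MR = MC:
196 - 8Q = 60
136 = 8Q
Q* = 136/8 = 17

17


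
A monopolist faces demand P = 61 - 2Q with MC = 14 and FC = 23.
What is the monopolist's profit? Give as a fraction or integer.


MR = MC: 61 - 4Q = 14
Q* = 47/4
P* = 61 - 2*47/4 = 75/2
Profit = (P* - MC)*Q* - FC
= (75/2 - 14)*47/4 - 23
= 47/2*47/4 - 23
= 2209/8 - 23 = 2025/8

2025/8


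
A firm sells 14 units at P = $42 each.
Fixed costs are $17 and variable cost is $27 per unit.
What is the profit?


Total Revenue = P * Q = 42 * 14 = $588
Total Cost = FC + VC*Q = 17 + 27*14 = $395
Profit = TR - TC = 588 - 395 = $193

$193


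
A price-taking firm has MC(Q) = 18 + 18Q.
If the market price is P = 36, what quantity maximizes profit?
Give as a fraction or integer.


In perfect competition, profit is maximized where P = MC.
36 = 18 + 18Q
18 = 18Q
Q* = 18/18 = 1

1


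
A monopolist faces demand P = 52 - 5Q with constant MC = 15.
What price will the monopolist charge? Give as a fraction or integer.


MR = 52 - 10Q
Set MR = MC: 52 - 10Q = 15
Q* = 37/10
Substitute into demand:
P* = 52 - 5*37/10 = 67/2

67/2


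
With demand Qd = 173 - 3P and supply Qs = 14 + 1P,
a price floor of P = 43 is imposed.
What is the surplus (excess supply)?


At P = 43:
Qd = 173 - 3*43 = 44
Qs = 14 + 1*43 = 57
Surplus = Qs - Qd = 57 - 44 = 13

13


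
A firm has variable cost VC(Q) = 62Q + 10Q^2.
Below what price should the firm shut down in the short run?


AVC(Q) = VC(Q)/Q = 62 + 10Q
AVC is increasing in Q, so minimum AVC is at Q -> 0+.
Min AVC = 62
The firm should shut down if P < 62.

62


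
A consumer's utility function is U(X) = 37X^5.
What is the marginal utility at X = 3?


MU = dU/dX = 37*5*X^(5-1)
MU = 185*X^4
At X = 3:
MU = 185 * 3^4
MU = 185 * 81 = 14985

14985


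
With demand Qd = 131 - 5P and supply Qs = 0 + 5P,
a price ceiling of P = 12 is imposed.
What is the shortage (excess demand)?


At P = 12:
Qd = 131 - 5*12 = 71
Qs = 0 + 5*12 = 60
Shortage = Qd - Qs = 71 - 60 = 11

11


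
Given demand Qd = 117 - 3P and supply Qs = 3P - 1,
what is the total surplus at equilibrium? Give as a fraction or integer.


Find equilibrium: 117 - 3P = 3P - 1
117 + 1 = 6P
P* = 118/6 = 59/3
Q* = 3*59/3 - 1 = 58
Inverse demand: P = 39 - Q/3, so P_max = 39
Inverse supply: P = 1/3 + Q/3, so P_min = 1/3
CS = (1/2) * 58 * (39 - 59/3) = 1682/3
PS = (1/2) * 58 * (59/3 - 1/3) = 1682/3
TS = CS + PS = 1682/3 + 1682/3 = 3364/3

3364/3


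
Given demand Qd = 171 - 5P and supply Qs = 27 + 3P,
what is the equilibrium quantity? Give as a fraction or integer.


First find equilibrium price:
171 - 5P = 27 + 3P
P* = 144/8 = 18
Then substitute into demand:
Q* = 171 - 5 * 18 = 81

81


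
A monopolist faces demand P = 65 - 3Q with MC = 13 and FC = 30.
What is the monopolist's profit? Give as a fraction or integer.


MR = MC: 65 - 6Q = 13
Q* = 26/3
P* = 65 - 3*26/3 = 39
Profit = (P* - MC)*Q* - FC
= (39 - 13)*26/3 - 30
= 26*26/3 - 30
= 676/3 - 30 = 586/3

586/3


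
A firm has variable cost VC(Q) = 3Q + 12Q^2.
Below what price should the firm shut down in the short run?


AVC(Q) = VC(Q)/Q = 3 + 12Q
AVC is increasing in Q, so minimum AVC is at Q -> 0+.
Min AVC = 3
The firm should shut down if P < 3.

3


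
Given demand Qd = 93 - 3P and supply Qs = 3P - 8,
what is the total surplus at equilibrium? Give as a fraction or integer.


Find equilibrium: 93 - 3P = 3P - 8
93 + 8 = 6P
P* = 101/6 = 101/6
Q* = 3*101/6 - 8 = 85/2
Inverse demand: P = 31 - Q/3, so P_max = 31
Inverse supply: P = 8/3 + Q/3, so P_min = 8/3
CS = (1/2) * 85/2 * (31 - 101/6) = 7225/24
PS = (1/2) * 85/2 * (101/6 - 8/3) = 7225/24
TS = CS + PS = 7225/24 + 7225/24 = 7225/12

7225/12


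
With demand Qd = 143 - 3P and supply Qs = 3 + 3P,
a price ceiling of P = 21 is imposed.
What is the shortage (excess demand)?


At P = 21:
Qd = 143 - 3*21 = 80
Qs = 3 + 3*21 = 66
Shortage = Qd - Qs = 80 - 66 = 14

14


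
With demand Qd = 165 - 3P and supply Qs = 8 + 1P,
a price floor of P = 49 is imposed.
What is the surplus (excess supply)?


At P = 49:
Qd = 165 - 3*49 = 18
Qs = 8 + 1*49 = 57
Surplus = Qs - Qd = 57 - 18 = 39

39


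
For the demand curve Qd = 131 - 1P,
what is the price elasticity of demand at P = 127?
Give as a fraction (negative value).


dQ/dP = -1
At P = 127: Q = 131 - 1*127 = 4
E = (dQ/dP)(P/Q) = (-1)(127/4) = -127/4

-127/4


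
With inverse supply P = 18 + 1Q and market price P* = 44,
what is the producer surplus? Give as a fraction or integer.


Minimum supply price (at Q=0): P_min = 18
Quantity supplied at P* = 44:
Q* = (44 - 18)/1 = 26
PS = (1/2) * Q* * (P* - P_min)
PS = (1/2) * 26 * (44 - 18)
PS = (1/2) * 26 * 26 = 338

338


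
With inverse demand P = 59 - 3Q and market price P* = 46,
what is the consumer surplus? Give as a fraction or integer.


Maximum willingness to pay (at Q=0): P_max = 59
Quantity demanded at P* = 46:
Q* = (59 - 46)/3 = 13/3
CS = (1/2) * Q* * (P_max - P*)
CS = (1/2) * 13/3 * (59 - 46)
CS = (1/2) * 13/3 * 13 = 169/6

169/6


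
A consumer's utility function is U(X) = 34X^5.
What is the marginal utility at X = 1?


MU = dU/dX = 34*5*X^(5-1)
MU = 170*X^4
At X = 1:
MU = 170 * 1^4
MU = 170 * 1 = 170

170


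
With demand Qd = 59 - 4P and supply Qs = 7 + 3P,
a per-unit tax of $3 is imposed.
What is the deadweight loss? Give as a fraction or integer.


Pre-tax equilibrium quantity: Q* = 205/7
Post-tax equilibrium quantity: Q_tax = 169/7
Reduction in quantity: Q* - Q_tax = 36/7
DWL = (1/2) * tax * (Q* - Q_tax)
DWL = (1/2) * 3 * 36/7 = 54/7

54/7


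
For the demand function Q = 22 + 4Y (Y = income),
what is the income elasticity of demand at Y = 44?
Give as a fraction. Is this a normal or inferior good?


dQ/dY = 4
At Y = 44: Q = 22 + 4*44 = 198
Ey = (dQ/dY)(Y/Q) = 4 * 44 / 198 = 8/9
Since Ey > 0, this is a normal good.

8/9 (normal good)


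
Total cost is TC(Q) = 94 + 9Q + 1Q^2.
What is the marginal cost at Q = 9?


MC = dTC/dQ = 9 + 2*1*Q
At Q = 9:
MC = 9 + 2*9
MC = 9 + 18 = 27

27


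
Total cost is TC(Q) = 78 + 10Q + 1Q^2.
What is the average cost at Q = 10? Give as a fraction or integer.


TC(10) = 78 + 10*10 + 1*10^2
TC(10) = 78 + 100 + 100 = 278
AC = TC/Q = 278/10 = 139/5

139/5


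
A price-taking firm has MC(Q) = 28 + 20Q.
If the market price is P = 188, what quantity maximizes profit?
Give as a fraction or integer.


In perfect competition, profit is maximized where P = MC.
188 = 28 + 20Q
160 = 20Q
Q* = 160/20 = 8

8


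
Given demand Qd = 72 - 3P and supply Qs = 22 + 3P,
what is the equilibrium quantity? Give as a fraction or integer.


First find equilibrium price:
72 - 3P = 22 + 3P
P* = 50/6 = 25/3
Then substitute into demand:
Q* = 72 - 3 * 25/3 = 47

47


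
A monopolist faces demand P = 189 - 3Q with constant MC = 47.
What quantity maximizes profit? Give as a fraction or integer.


TR = P*Q = (189 - 3Q)Q = 189Q - 3Q^2
MR = dTR/dQ = 189 - 6Q
Set MR = MC:
189 - 6Q = 47
142 = 6Q
Q* = 142/6 = 71/3

71/3


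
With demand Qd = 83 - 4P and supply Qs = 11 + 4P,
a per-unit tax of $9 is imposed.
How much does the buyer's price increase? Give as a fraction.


With a per-unit tax, the buyer's price increase depends on relative slopes.
Supply slope: d = 4, Demand slope: b = 4
Buyer's price increase = d * tax / (b + d)
= 4 * 9 / (4 + 4)
= 36 / 8 = 9/2

9/2


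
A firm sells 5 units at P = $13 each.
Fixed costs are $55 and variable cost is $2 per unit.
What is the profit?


Total Revenue = P * Q = 13 * 5 = $65
Total Cost = FC + VC*Q = 55 + 2*5 = $65
Profit = TR - TC = 65 - 65 = $0

$0


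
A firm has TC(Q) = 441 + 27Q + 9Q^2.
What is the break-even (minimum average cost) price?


AC(Q) = 441/Q + 27 + 9Q
To minimize: dAC/dQ = -441/Q^2 + 9 = 0
Q^2 = 441/9 = 49
Q* = 7
Min AC = 441/7 + 27 + 9*7
Min AC = 63 + 27 + 63 = 153

153


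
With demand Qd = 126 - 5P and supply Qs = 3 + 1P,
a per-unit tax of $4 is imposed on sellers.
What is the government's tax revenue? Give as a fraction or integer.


With tax on sellers, new supply: Qs' = 3 + 1(P - 4)
= 1P - 1
New equilibrium quantity:
Q_new = 121/6
Tax revenue = tax * Q_new = 4 * 121/6 = 242/3

242/3


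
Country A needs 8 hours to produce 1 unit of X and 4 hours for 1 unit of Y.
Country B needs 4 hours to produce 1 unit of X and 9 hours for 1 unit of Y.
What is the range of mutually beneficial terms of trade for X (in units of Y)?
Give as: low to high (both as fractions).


Opportunity cost of X for Country A = hours_X / hours_Y = 8/4 = 2 units of Y
Opportunity cost of X for Country B = hours_X / hours_Y = 4/9 = 4/9 units of Y
Terms of trade must be between the two opportunity costs.
Range: 4/9 to 2

4/9 to 2


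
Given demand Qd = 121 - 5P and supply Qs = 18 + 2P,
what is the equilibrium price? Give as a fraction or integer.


At equilibrium, Qd = Qs.
121 - 5P = 18 + 2P
121 - 18 = 5P + 2P
103 = 7P
P* = 103/7 = 103/7

103/7


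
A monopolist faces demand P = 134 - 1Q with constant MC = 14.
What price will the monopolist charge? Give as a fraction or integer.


MR = 134 - 2Q
Set MR = MC: 134 - 2Q = 14
Q* = 60
Substitute into demand:
P* = 134 - 1*60 = 74

74


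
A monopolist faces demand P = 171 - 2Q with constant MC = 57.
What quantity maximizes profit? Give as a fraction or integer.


TR = P*Q = (171 - 2Q)Q = 171Q - 2Q^2
MR = dTR/dQ = 171 - 4Q
Set MR = MC:
171 - 4Q = 57
114 = 4Q
Q* = 114/4 = 57/2

57/2


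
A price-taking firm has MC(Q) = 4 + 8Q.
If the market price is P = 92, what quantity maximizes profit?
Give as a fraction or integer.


In perfect competition, profit is maximized where P = MC.
92 = 4 + 8Q
88 = 8Q
Q* = 88/8 = 11

11


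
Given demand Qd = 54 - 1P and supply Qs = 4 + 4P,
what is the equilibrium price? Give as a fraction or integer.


At equilibrium, Qd = Qs.
54 - 1P = 4 + 4P
54 - 4 = 1P + 4P
50 = 5P
P* = 50/5 = 10

10


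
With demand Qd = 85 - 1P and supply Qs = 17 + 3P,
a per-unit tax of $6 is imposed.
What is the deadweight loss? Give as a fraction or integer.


Pre-tax equilibrium quantity: Q* = 68
Post-tax equilibrium quantity: Q_tax = 127/2
Reduction in quantity: Q* - Q_tax = 9/2
DWL = (1/2) * tax * (Q* - Q_tax)
DWL = (1/2) * 6 * 9/2 = 27/2

27/2


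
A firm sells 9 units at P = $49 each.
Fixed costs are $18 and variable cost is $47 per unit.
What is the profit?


Total Revenue = P * Q = 49 * 9 = $441
Total Cost = FC + VC*Q = 18 + 47*9 = $441
Profit = TR - TC = 441 - 441 = $0

$0


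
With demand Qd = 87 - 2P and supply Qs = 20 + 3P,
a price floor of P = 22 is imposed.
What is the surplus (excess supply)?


At P = 22:
Qd = 87 - 2*22 = 43
Qs = 20 + 3*22 = 86
Surplus = Qs - Qd = 86 - 43 = 43

43


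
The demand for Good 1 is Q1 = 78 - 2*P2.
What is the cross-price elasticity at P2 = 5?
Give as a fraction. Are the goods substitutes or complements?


dQ1/dP2 = -2
At P2 = 5: Q1 = 78 - 2*5 = 68
Exy = (dQ1/dP2)(P2/Q1) = -2 * 5 / 68 = -5/34
Since Exy < 0, the goods are complements.

-5/34 (complements)


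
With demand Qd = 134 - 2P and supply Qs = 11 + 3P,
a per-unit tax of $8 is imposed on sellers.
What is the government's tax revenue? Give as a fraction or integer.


With tax on sellers, new supply: Qs' = 11 + 3(P - 8)
= 3P - 13
New equilibrium quantity:
Q_new = 376/5
Tax revenue = tax * Q_new = 8 * 376/5 = 3008/5

3008/5


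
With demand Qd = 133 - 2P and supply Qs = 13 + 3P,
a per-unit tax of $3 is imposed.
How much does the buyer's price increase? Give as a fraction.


With a per-unit tax, the buyer's price increase depends on relative slopes.
Supply slope: d = 3, Demand slope: b = 2
Buyer's price increase = d * tax / (b + d)
= 3 * 3 / (2 + 3)
= 9 / 5 = 9/5

9/5


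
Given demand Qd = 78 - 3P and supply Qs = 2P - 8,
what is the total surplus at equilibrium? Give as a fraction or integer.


Find equilibrium: 78 - 3P = 2P - 8
78 + 8 = 5P
P* = 86/5 = 86/5
Q* = 2*86/5 - 8 = 132/5
Inverse demand: P = 26 - Q/3, so P_max = 26
Inverse supply: P = 4 + Q/2, so P_min = 4
CS = (1/2) * 132/5 * (26 - 86/5) = 2904/25
PS = (1/2) * 132/5 * (86/5 - 4) = 4356/25
TS = CS + PS = 2904/25 + 4356/25 = 1452/5

1452/5


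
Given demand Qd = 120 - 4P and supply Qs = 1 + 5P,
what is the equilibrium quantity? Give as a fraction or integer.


First find equilibrium price:
120 - 4P = 1 + 5P
P* = 119/9 = 119/9
Then substitute into demand:
Q* = 120 - 4 * 119/9 = 604/9

604/9


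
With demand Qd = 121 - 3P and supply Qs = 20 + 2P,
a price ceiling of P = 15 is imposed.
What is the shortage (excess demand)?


At P = 15:
Qd = 121 - 3*15 = 76
Qs = 20 + 2*15 = 50
Shortage = Qd - Qs = 76 - 50 = 26

26


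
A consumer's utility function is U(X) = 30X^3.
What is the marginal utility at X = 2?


MU = dU/dX = 30*3*X^(3-1)
MU = 90*X^2
At X = 2:
MU = 90 * 2^2
MU = 90 * 4 = 360

360


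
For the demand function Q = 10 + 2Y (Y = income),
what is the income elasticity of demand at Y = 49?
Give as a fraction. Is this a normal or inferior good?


dQ/dY = 2
At Y = 49: Q = 10 + 2*49 = 108
Ey = (dQ/dY)(Y/Q) = 2 * 49 / 108 = 49/54
Since Ey > 0, this is a normal good.

49/54 (normal good)


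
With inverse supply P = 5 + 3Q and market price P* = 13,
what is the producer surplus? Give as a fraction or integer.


Minimum supply price (at Q=0): P_min = 5
Quantity supplied at P* = 13:
Q* = (13 - 5)/3 = 8/3
PS = (1/2) * Q* * (P* - P_min)
PS = (1/2) * 8/3 * (13 - 5)
PS = (1/2) * 8/3 * 8 = 32/3

32/3


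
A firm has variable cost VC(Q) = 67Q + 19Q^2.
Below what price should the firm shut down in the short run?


AVC(Q) = VC(Q)/Q = 67 + 19Q
AVC is increasing in Q, so minimum AVC is at Q -> 0+.
Min AVC = 67
The firm should shut down if P < 67.

67


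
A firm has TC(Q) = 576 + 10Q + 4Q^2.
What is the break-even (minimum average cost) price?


AC(Q) = 576/Q + 10 + 4Q
To minimize: dAC/dQ = -576/Q^2 + 4 = 0
Q^2 = 576/4 = 144
Q* = 12
Min AC = 576/12 + 10 + 4*12
Min AC = 48 + 10 + 48 = 106

106


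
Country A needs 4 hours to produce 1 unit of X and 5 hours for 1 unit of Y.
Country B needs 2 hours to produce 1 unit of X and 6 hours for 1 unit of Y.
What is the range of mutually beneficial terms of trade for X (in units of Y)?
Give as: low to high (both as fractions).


Opportunity cost of X for Country A = hours_X / hours_Y = 4/5 = 4/5 units of Y
Opportunity cost of X for Country B = hours_X / hours_Y = 2/6 = 1/3 units of Y
Terms of trade must be between the two opportunity costs.
Range: 1/3 to 4/5

1/3 to 4/5


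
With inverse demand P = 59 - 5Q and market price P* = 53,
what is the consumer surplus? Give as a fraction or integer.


Maximum willingness to pay (at Q=0): P_max = 59
Quantity demanded at P* = 53:
Q* = (59 - 53)/5 = 6/5
CS = (1/2) * Q* * (P_max - P*)
CS = (1/2) * 6/5 * (59 - 53)
CS = (1/2) * 6/5 * 6 = 18/5

18/5


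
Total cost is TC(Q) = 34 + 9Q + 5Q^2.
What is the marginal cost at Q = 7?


MC = dTC/dQ = 9 + 2*5*Q
At Q = 7:
MC = 9 + 10*7
MC = 9 + 70 = 79

79


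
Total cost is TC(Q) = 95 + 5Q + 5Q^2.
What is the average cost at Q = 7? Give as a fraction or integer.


TC(7) = 95 + 5*7 + 5*7^2
TC(7) = 95 + 35 + 245 = 375
AC = TC/Q = 375/7 = 375/7

375/7


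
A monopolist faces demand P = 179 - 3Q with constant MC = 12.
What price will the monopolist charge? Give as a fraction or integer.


MR = 179 - 6Q
Set MR = MC: 179 - 6Q = 12
Q* = 167/6
Substitute into demand:
P* = 179 - 3*167/6 = 191/2

191/2


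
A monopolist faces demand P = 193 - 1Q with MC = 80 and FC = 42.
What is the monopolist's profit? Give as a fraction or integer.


MR = MC: 193 - 2Q = 80
Q* = 113/2
P* = 193 - 1*113/2 = 273/2
Profit = (P* - MC)*Q* - FC
= (273/2 - 80)*113/2 - 42
= 113/2*113/2 - 42
= 12769/4 - 42 = 12601/4

12601/4


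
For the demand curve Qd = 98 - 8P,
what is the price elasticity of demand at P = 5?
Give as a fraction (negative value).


dQ/dP = -8
At P = 5: Q = 98 - 8*5 = 58
E = (dQ/dP)(P/Q) = (-8)(5/58) = -20/29

-20/29


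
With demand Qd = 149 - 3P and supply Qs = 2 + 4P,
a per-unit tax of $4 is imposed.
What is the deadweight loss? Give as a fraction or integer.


Pre-tax equilibrium quantity: Q* = 86
Post-tax equilibrium quantity: Q_tax = 554/7
Reduction in quantity: Q* - Q_tax = 48/7
DWL = (1/2) * tax * (Q* - Q_tax)
DWL = (1/2) * 4 * 48/7 = 96/7

96/7


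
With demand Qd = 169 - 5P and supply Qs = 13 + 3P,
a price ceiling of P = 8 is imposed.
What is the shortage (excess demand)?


At P = 8:
Qd = 169 - 5*8 = 129
Qs = 13 + 3*8 = 37
Shortage = Qd - Qs = 129 - 37 = 92

92


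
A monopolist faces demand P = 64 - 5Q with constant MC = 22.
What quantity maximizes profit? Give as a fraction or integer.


TR = P*Q = (64 - 5Q)Q = 64Q - 5Q^2
MR = dTR/dQ = 64 - 10Q
Set MR = MC:
64 - 10Q = 22
42 = 10Q
Q* = 42/10 = 21/5

21/5


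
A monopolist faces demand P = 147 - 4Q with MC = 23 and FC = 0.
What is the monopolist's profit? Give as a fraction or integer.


MR = MC: 147 - 8Q = 23
Q* = 31/2
P* = 147 - 4*31/2 = 85
Profit = (P* - MC)*Q* - FC
= (85 - 23)*31/2 - 0
= 62*31/2 - 0
= 961 - 0 = 961

961


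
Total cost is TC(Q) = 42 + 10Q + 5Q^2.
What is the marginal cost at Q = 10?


MC = dTC/dQ = 10 + 2*5*Q
At Q = 10:
MC = 10 + 10*10
MC = 10 + 100 = 110

110


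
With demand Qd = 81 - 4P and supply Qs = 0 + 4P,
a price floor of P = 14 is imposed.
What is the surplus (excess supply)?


At P = 14:
Qd = 81 - 4*14 = 25
Qs = 0 + 4*14 = 56
Surplus = Qs - Qd = 56 - 25 = 31

31


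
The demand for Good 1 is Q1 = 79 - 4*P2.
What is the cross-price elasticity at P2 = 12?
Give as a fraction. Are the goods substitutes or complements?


dQ1/dP2 = -4
At P2 = 12: Q1 = 79 - 4*12 = 31
Exy = (dQ1/dP2)(P2/Q1) = -4 * 12 / 31 = -48/31
Since Exy < 0, the goods are complements.

-48/31 (complements)


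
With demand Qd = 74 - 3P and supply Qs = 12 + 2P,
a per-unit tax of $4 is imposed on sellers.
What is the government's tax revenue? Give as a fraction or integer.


With tax on sellers, new supply: Qs' = 12 + 2(P - 4)
= 4 + 2P
New equilibrium quantity:
Q_new = 32
Tax revenue = tax * Q_new = 4 * 32 = 128

128


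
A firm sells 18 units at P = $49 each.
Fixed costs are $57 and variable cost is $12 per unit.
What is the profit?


Total Revenue = P * Q = 49 * 18 = $882
Total Cost = FC + VC*Q = 57 + 12*18 = $273
Profit = TR - TC = 882 - 273 = $609

$609


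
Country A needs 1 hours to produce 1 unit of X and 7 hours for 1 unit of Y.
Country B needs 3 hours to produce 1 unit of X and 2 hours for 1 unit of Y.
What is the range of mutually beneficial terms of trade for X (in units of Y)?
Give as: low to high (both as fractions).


Opportunity cost of X for Country A = hours_X / hours_Y = 1/7 = 1/7 units of Y
Opportunity cost of X for Country B = hours_X / hours_Y = 3/2 = 3/2 units of Y
Terms of trade must be between the two opportunity costs.
Range: 1/7 to 3/2

1/7 to 3/2


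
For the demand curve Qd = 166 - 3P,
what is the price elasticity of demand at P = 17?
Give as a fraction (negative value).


dQ/dP = -3
At P = 17: Q = 166 - 3*17 = 115
E = (dQ/dP)(P/Q) = (-3)(17/115) = -51/115

-51/115


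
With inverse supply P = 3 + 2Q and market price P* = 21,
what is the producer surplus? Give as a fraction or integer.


Minimum supply price (at Q=0): P_min = 3
Quantity supplied at P* = 21:
Q* = (21 - 3)/2 = 9
PS = (1/2) * Q* * (P* - P_min)
PS = (1/2) * 9 * (21 - 3)
PS = (1/2) * 9 * 18 = 81

81


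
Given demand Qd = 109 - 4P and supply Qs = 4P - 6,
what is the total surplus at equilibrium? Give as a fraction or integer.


Find equilibrium: 109 - 4P = 4P - 6
109 + 6 = 8P
P* = 115/8 = 115/8
Q* = 4*115/8 - 6 = 103/2
Inverse demand: P = 109/4 - Q/4, so P_max = 109/4
Inverse supply: P = 3/2 + Q/4, so P_min = 3/2
CS = (1/2) * 103/2 * (109/4 - 115/8) = 10609/32
PS = (1/2) * 103/2 * (115/8 - 3/2) = 10609/32
TS = CS + PS = 10609/32 + 10609/32 = 10609/16

10609/16


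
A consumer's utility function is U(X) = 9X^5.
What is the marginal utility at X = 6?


MU = dU/dX = 9*5*X^(5-1)
MU = 45*X^4
At X = 6:
MU = 45 * 6^4
MU = 45 * 1296 = 58320

58320


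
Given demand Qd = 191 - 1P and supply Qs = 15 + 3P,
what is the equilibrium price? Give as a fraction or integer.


At equilibrium, Qd = Qs.
191 - 1P = 15 + 3P
191 - 15 = 1P + 3P
176 = 4P
P* = 176/4 = 44

44
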